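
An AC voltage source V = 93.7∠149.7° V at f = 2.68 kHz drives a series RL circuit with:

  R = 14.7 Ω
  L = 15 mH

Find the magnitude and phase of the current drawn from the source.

Step 1 — Angular frequency: ω = 2π·f = 2π·2680 = 1.684e+04 rad/s.
Step 2 — Component impedances:
  R: Z = R = 14.7 Ω
  L: Z = jωL = j·1.684e+04·0.015 = 0 + j252.6 Ω
Step 3 — Series combination: Z_total = R + L = 14.7 + j252.6 Ω = 253∠86.7° Ω.
Step 4 — Source phasor: V = 93.7∠149.7° V = -80.9 + j47.27 V.
Step 5 — Ohm's law: I = V / Z_total = (-80.9 + j47.27) / (14.7 + j252.6) = 0.168 + j0.3301 A.
Step 6 — Convert to polar: |I| = 0.3703 A, ∠I = 63.0°.

I = 0.3703∠63.0° A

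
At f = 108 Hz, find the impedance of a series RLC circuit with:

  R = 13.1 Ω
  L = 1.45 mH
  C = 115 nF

Step 1 — Angular frequency: ω = 2π·f = 2π·108 = 678.6 rad/s.
Step 2 — Component impedances:
  R: Z = R = 13.1 Ω
  L: Z = jωL = j·678.6·0.00145 = 0 + j0.9839 Ω
  C: Z = 1/(jωC) = -j/(ω·C) = 0 - j1.281e+04 Ω
Step 3 — Series combination: Z_total = R + L + C = 13.1 - j1.281e+04 Ω = 1.281e+04∠-89.9° Ω.

Z = 13.1 - j1.281e+04 Ω = 1.281e+04∠-89.9° Ω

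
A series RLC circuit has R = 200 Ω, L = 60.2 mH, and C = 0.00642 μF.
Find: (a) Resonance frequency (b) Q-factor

Step 1 — Resonance condition Im(Z)=0 gives ω₀ = 1/√(LC).
Step 2 — ω₀ = 1/√(0.0602·6.42e-09) = 5.087e+04 rad/s.
Step 3 — f₀ = ω₀/(2π) = 8096 Hz.
Step 4 — Series Q: Q = ω₀L/R = 5.087e+04·0.0602/200 = 15.31.

(a) f₀ = 8096 Hz  (b) Q = 15.31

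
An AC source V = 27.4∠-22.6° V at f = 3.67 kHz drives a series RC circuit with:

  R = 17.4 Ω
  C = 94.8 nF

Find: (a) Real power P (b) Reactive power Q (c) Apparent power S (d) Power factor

Step 1 — Angular frequency: ω = 2π·f = 2π·3670 = 2.306e+04 rad/s.
Step 2 — Component impedances:
  R: Z = R = 17.4 Ω
  C: Z = 1/(jωC) = -j/(ω·C) = 0 - j457.5 Ω
Step 3 — Series combination: Z_total = R + C = 17.4 - j457.5 Ω = 457.8∠-87.8° Ω.
Step 4 — Source phasor: V = 27.4∠-22.6° V = 25.3 - j10.53 V.
Step 5 — Current: I = V / Z = 0.02509 + j0.05434 A = 0.05985∠65.2° A.
Step 6 — Complex power: S = V·I* = 0.06233 - j1.639 VA.
Step 7 — Real power: P = Re(S) = 0.06233 W.
Step 8 — Reactive power: Q = Im(S) = -1.639 VAR.
Step 9 — Apparent power: |S| = 1.64 VA.
Step 10 — Power factor: PF = P/|S| = 0.03801 (leading).

(a) P = 0.06233 W  (b) Q = -1.639 VAR  (c) S = 1.64 VA  (d) PF = 0.03801 (leading)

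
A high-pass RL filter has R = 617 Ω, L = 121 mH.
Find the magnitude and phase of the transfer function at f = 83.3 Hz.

Step 1 — Angular frequency: ω = 2π·83.3 = 523.4 rad/s.
Step 2 — Transfer function: H(jω) = jωL/(R + jωL).
Step 3 — Numerator jωL = j·63.33; denominator R + jωL = 617 + j63.33.
Step 4 — H = 0.01043 + j0.1016.
Step 5 — Magnitude: |H| = 0.1021 (-19.8 dB); phase: φ = 84.1°.

|H| = 0.1021 (-19.8 dB), φ = 84.1°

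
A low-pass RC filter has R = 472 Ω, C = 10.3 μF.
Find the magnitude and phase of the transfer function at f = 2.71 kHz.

Step 1 — Angular frequency: ω = 2π·2710 = 1.703e+04 rad/s.
Step 2 — Transfer function: H(jω) = 1/(1 + jωRC).
Step 3 — Denominator: 1 + jωRC = 1 + j·1.703e+04·472·1.03e-05 = 1 + j82.78.
Step 4 — H = 0.0001459 - j0.01208.
Step 5 — Magnitude: |H| = 0.01208 (-38.4 dB); phase: φ = -89.3°.

|H| = 0.01208 (-38.4 dB), φ = -89.3°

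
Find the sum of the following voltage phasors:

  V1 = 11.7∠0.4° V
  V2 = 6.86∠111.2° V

Step 1 — Convert each phasor to rectangular form:
  V1 = 11.7·(cos(0.4°) + j·sin(0.4°)) = 11.7 + j0.08168 V
  V2 = 6.86·(cos(111.2°) + j·sin(111.2°)) = -2.481 + j6.396 V
Step 2 — Sum components: V_total = 9.219 + j6.477 V.
Step 3 — Convert to polar: |V_total| = 11.27 V, ∠V_total = 35.1°.

V_total = 11.27∠35.1° V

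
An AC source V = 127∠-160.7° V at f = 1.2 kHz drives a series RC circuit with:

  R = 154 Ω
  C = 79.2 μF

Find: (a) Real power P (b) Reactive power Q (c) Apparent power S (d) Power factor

Step 1 — Angular frequency: ω = 2π·f = 2π·1200 = 7540 rad/s.
Step 2 — Component impedances:
  R: Z = R = 154 Ω
  C: Z = 1/(jωC) = -j/(ω·C) = 0 - j1.675 Ω
Step 3 — Series combination: Z_total = R + C = 154 - j1.675 Ω = 154∠-0.6° Ω.
Step 4 — Source phasor: V = 127∠-160.7° V = -119.9 - j41.98 V.
Step 5 — Current: I = V / Z = -0.7753 - j0.281 A = 0.8246∠-160.1° A.
Step 6 — Complex power: S = V·I* = 104.7 - j1.139 VA.
Step 7 — Real power: P = Re(S) = 104.7 W.
Step 8 — Reactive power: Q = Im(S) = -1.139 VAR.
Step 9 — Apparent power: |S| = 104.7 VA.
Step 10 — Power factor: PF = P/|S| = 0.9999 (leading).

(a) P = 104.7 W  (b) Q = -1.139 VAR  (c) S = 104.7 VA  (d) PF = 0.9999 (leading)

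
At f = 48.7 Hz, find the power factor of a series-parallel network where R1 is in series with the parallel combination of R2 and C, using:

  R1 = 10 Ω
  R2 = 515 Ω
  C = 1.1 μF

Step 1 — Angular frequency: ω = 2π·f = 2π·48.7 = 306 rad/s.
Step 2 — Component impedances:
  R1: Z = R = 10 Ω
  R2: Z = R = 515 Ω
  C: Z = 1/(jωC) = -j/(ω·C) = 0 - j2971 Ω
Step 3 — Parallel branch: R2 || C = 1/(1/R2 + 1/C) = 500 - j86.67 Ω.
Step 4 — Series with R1: Z_total = R1 + (R2 || C) = 510 - j86.67 Ω = 517.3∠-9.6° Ω.
Step 5 — Power factor: PF = cos(φ) = Re(Z)/|Z| = 510/517.3 = 0.9859.
Step 6 — Type: Im(Z) = -86.67 ⇒ leading (phase φ = -9.6°).

PF = 0.9859 (leading, φ = -9.6°)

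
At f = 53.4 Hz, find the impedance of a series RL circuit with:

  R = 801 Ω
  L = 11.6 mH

Step 1 — Angular frequency: ω = 2π·f = 2π·53.4 = 335.5 rad/s.
Step 2 — Component impedances:
  R: Z = R = 801 Ω
  L: Z = jωL = j·335.5·0.0116 = 0 + j3.892 Ω
Step 3 — Series combination: Z_total = R + L = 801 + j3.892 Ω = 801∠0.3° Ω.

Z = 801 + j3.892 Ω = 801∠0.3° Ω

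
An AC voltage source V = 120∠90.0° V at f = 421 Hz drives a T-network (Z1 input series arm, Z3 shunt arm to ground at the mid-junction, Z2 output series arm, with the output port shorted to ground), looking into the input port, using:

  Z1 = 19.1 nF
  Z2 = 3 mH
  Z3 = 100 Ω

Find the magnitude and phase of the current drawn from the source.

Step 1 — Angular frequency: ω = 2π·f = 2π·421 = 2645 rad/s.
Step 2 — Component impedances:
  Z1: Z = 1/(jωC) = -j/(ω·C) = 0 - j1.979e+04 Ω
  Z2: Z = jωL = j·2645·0.003 = 0 + j7.936 Ω
  Z3: Z = R = 100 Ω
Step 3 — With the output port shorted to ground, the output series arm Z2 runs from the junction to ground; the shunt arm Z3 also runs from the junction to ground. They appear in parallel: Z3 || Z2 = 0.6258 + j7.886 Ω.
Step 4 — Series with input arm Z1: Z_in = Z1 + (Z3 || Z2) = 0.6258 - j1.978e+04 Ω = 1.978e+04∠-90.0° Ω.
Step 5 — Source phasor: V = 120∠90.0° V = 0 + j120 V.
Step 6 — Ohm's law: I = V / Z_total = (0 + j120) / (0.6258 - j1.978e+04) = -0.006065 + j1.918e-07 A.
Step 7 — Convert to polar: |I| = 0.006065 A, ∠I = 180.0°.

I = 0.006065∠180.0° A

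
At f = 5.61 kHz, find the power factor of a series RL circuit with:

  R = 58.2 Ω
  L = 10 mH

Step 1 — Angular frequency: ω = 2π·f = 2π·5610 = 3.525e+04 rad/s.
Step 2 — Component impedances:
  R: Z = R = 58.2 Ω
  L: Z = jωL = j·3.525e+04·0.01 = 0 + j352.5 Ω
Step 3 — Series combination: Z_total = R + L = 58.2 + j352.5 Ω = 357.3∠80.6° Ω.
Step 4 — Power factor: PF = cos(φ) = Re(Z)/|Z| = 58.2/357.3 = 0.1629.
Step 5 — Type: Im(Z) = 352.5 ⇒ lagging (phase φ = 80.6°).

PF = 0.1629 (lagging, φ = 80.6°)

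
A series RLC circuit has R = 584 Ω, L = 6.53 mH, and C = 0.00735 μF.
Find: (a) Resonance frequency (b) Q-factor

Step 1 — Resonance condition Im(Z)=0 gives ω₀ = 1/√(LC).
Step 2 — ω₀ = 1/√(0.00653·7.35e-09) = 1.443e+05 rad/s.
Step 3 — f₀ = ω₀/(2π) = 2.297e+04 Hz.
Step 4 — Series Q: Q = ω₀L/R = 1.443e+05·0.00653/584 = 1.614.

(a) f₀ = 2.297e+04 Hz  (b) Q = 1.614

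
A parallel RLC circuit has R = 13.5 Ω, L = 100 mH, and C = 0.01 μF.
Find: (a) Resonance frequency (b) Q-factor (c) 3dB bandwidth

Step 1 — Resonance: ω₀ = 1/√(LC) = 1/√(0.1·1e-08) = 3.162e+04 rad/s.
Step 2 — f₀ = ω₀/(2π) = 5033 Hz.
Step 3 — Parallel Q: Q = R/(ω₀L) = 13.5/(3.162e+04·0.1) = 0.004269.
Step 4 — Bandwidth: Δω = ω₀/Q = 7.407e+06 rad/s; BW = Δω/(2π) = 1.179e+06 Hz.

(a) f₀ = 5033 Hz  (b) Q = 0.004269  (c) BW = 1.179e+06 Hz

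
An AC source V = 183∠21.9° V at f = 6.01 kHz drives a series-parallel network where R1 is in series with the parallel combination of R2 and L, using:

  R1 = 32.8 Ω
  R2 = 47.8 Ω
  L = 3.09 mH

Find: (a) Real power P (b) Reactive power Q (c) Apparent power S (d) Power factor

Step 1 — Angular frequency: ω = 2π·f = 2π·6010 = 3.776e+04 rad/s.
Step 2 — Component impedances:
  R1: Z = R = 32.8 Ω
  R2: Z = R = 47.8 Ω
  L: Z = jωL = j·3.776e+04·0.00309 = 0 + j116.7 Ω
Step 3 — Parallel branch: R2 || L = 1/(1/R2 + 1/L) = 40.93 + j16.77 Ω.
Step 4 — Series with R1: Z_total = R1 + (R2 || L) = 73.73 + j16.77 Ω = 75.61∠12.8° Ω.
Step 5 — Source phasor: V = 183∠21.9° V = 169.8 + j68.26 V.
Step 6 — Current: I = V / Z = 2.39 + j0.3823 A = 2.42∠9.1° A.
Step 7 — Complex power: S = V·I* = 431.9 + j98.21 VA.
Step 8 — Real power: P = Re(S) = 431.9 W.
Step 9 — Reactive power: Q = Im(S) = 98.21 VAR.
Step 10 — Apparent power: |S| = 442.9 VA.
Step 11 — Power factor: PF = P/|S| = 0.9751 (lagging).

(a) P = 431.9 W  (b) Q = 98.21 VAR  (c) S = 442.9 VA  (d) PF = 0.9751 (lagging)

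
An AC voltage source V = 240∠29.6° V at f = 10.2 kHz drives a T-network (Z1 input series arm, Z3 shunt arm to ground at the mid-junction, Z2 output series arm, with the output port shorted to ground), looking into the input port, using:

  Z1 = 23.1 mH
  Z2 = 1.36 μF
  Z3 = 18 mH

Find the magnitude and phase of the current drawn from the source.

Step 1 — Angular frequency: ω = 2π·f = 2π·1.02e+04 = 6.409e+04 rad/s.
Step 2 — Component impedances:
  Z1: Z = jωL = j·6.409e+04·0.0231 = 0 + j1480 Ω
  Z2: Z = 1/(jωC) = -j/(ω·C) = 0 - j11.47 Ω
  Z3: Z = jωL = j·6.409e+04·0.018 = 0 + j1154 Ω
Step 3 — With the output port shorted to ground, the output series arm Z2 runs from the junction to ground; the shunt arm Z3 also runs from the junction to ground. They appear in parallel: Z3 || Z2 = 0 - j11.59 Ω.
Step 4 — Series with input arm Z1: Z_in = Z1 + (Z3 || Z2) = 0 + j1469 Ω = 1469∠90.0° Ω.
Step 5 — Source phasor: V = 240∠29.6° V = 208.7 + j118.5 V.
Step 6 — Ohm's law: I = V / Z_total = (208.7 + j118.5) / (0 + j1469) = 0.08071 - j0.1421 A.
Step 7 — Convert to polar: |I| = 0.1634 A, ∠I = -60.4°.

I = 0.1634∠-60.4° A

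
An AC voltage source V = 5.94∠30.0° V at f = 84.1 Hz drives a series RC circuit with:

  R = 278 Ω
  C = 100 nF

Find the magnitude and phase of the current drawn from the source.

Step 1 — Angular frequency: ω = 2π·f = 2π·84.1 = 528.4 rad/s.
Step 2 — Component impedances:
  R: Z = R = 278 Ω
  C: Z = 1/(jωC) = -j/(ω·C) = 0 - j1.892e+04 Ω
Step 3 — Series combination: Z_total = R + C = 278 - j1.892e+04 Ω = 1.893e+04∠-89.2° Ω.
Step 4 — Source phasor: V = 5.94∠30.0° V = 5.144 + j2.97 V.
Step 5 — Ohm's law: I = V / Z_total = (5.144 + j2.97) / (278 - j1.892e+04) = -0.0001529 + j0.0002741 A.
Step 6 — Convert to polar: |I| = 0.0003138 A, ∠I = 119.2°.

I = 0.0003138∠119.2° A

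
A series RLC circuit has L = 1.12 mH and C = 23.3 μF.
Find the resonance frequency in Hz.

Step 1 — Resonance condition Im(Z)=0 gives ω₀ = 1/√(LC).
Step 2 — ω₀ = 1/√(0.00112·2.33e-05) = 6190 rad/s.
Step 3 — f₀ = ω₀/(2π) = 985.2 Hz.

f₀ = 985.2 Hz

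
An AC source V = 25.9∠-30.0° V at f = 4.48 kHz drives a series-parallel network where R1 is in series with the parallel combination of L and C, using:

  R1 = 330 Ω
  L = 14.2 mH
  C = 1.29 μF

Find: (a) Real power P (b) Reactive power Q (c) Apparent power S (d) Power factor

Step 1 — Angular frequency: ω = 2π·f = 2π·4480 = 2.815e+04 rad/s.
Step 2 — Component impedances:
  R1: Z = R = 330 Ω
  L: Z = jωL = j·2.815e+04·0.0142 = 0 + j399.7 Ω
  C: Z = 1/(jωC) = -j/(ω·C) = 0 - j27.54 Ω
Step 3 — Parallel branch: L || C = 1/(1/L + 1/C) = 0 - j29.58 Ω.
Step 4 — Series with R1: Z_total = R1 + (L || C) = 330 - j29.58 Ω = 331.3∠-5.1° Ω.
Step 5 — Source phasor: V = 25.9∠-30.0° V = 22.43 - j12.95 V.
Step 6 — Current: I = V / Z = 0.07092 - j0.03289 A = 0.07817∠-24.9° A.
Step 7 — Complex power: S = V·I* = 2.017 - j0.1807 VA.
Step 8 — Real power: P = Re(S) = 2.017 W.
Step 9 — Reactive power: Q = Im(S) = -0.1807 VAR.
Step 10 — Apparent power: |S| = 2.025 VA.
Step 11 — Power factor: PF = P/|S| = 0.996 (leading).

(a) P = 2.017 W  (b) Q = -0.1807 VAR  (c) S = 2.025 VA  (d) PF = 0.996 (leading)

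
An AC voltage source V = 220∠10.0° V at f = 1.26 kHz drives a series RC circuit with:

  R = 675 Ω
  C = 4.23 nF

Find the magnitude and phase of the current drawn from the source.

Step 1 — Angular frequency: ω = 2π·f = 2π·1260 = 7917 rad/s.
Step 2 — Component impedances:
  R: Z = R = 675 Ω
  C: Z = 1/(jωC) = -j/(ω·C) = 0 - j2.986e+04 Ω
Step 3 — Series combination: Z_total = R + C = 675 - j2.986e+04 Ω = 2.987e+04∠-88.7° Ω.
Step 4 — Source phasor: V = 220∠10.0° V = 216.7 + j38.2 V.
Step 5 — Ohm's law: I = V / Z_total = (216.7 + j38.2) / (675 - j2.986e+04) = -0.001115 + j0.007281 A.
Step 6 — Convert to polar: |I| = 0.007366 A, ∠I = 98.7°.

I = 0.007366∠98.7° A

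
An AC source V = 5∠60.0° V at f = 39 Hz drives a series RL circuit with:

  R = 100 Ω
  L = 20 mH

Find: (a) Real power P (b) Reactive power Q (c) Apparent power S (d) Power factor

Step 1 — Angular frequency: ω = 2π·f = 2π·39 = 245 rad/s.
Step 2 — Component impedances:
  R: Z = R = 100 Ω
  L: Z = jωL = j·245·0.02 = 0 + j4.901 Ω
Step 3 — Series combination: Z_total = R + L = 100 + j4.901 Ω = 100.1∠2.8° Ω.
Step 4 — Source phasor: V = 5∠60.0° V = 2.5 + j4.33 V.
Step 5 — Current: I = V / Z = 0.02706 + j0.04198 A = 0.04994∠57.2° A.
Step 6 — Complex power: S = V·I* = 0.2494 + j0.01222 VA.
Step 7 — Real power: P = Re(S) = 0.2494 W.
Step 8 — Reactive power: Q = Im(S) = 0.01222 VAR.
Step 9 — Apparent power: |S| = 0.2497 VA.
Step 10 — Power factor: PF = P/|S| = 0.9988 (lagging).

(a) P = 0.2494 W  (b) Q = 0.01222 VAR  (c) S = 0.2497 VA  (d) PF = 0.9988 (lagging)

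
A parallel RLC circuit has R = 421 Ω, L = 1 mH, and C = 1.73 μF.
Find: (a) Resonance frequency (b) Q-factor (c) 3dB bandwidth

Step 1 — Resonance: ω₀ = 1/√(LC) = 1/√(0.001·1.73e-06) = 2.404e+04 rad/s.
Step 2 — f₀ = ω₀/(2π) = 3826 Hz.
Step 3 — Parallel Q: Q = R/(ω₀L) = 421/(2.404e+04·0.001) = 17.51.
Step 4 — Bandwidth: Δω = ω₀/Q = 1373 rad/s; BW = Δω/(2π) = 218.5 Hz.

(a) f₀ = 3826 Hz  (b) Q = 17.51  (c) BW = 218.5 Hz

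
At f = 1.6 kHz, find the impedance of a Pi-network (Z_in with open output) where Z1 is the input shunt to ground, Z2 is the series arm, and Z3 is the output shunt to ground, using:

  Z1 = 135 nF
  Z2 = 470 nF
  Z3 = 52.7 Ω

Step 1 — Angular frequency: ω = 2π·f = 2π·1600 = 1.005e+04 rad/s.
Step 2 — Component impedances:
  Z1: Z = 1/(jωC) = -j/(ω·C) = 0 - j736.8 Ω
  Z2: Z = 1/(jωC) = -j/(ω·C) = 0 - j211.6 Ω
  Z3: Z = R = 52.7 Ω
Step 3 — With open output, the series arm Z2 and the output shunt Z3 appear in series to ground: Z2 + Z3 = 52.7 - j211.6 Ω.
Step 4 — Parallel with input shunt Z1: Z_in = Z1 || (Z2 + Z3) = 31.71 - j166.2 Ω = 169.2∠-79.2° Ω.

Z = 31.71 - j166.2 Ω = 169.2∠-79.2° Ω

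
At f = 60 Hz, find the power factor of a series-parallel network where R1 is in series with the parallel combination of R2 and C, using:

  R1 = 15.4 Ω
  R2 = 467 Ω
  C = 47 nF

Step 1 — Angular frequency: ω = 2π·f = 2π·60 = 377 rad/s.
Step 2 — Component impedances:
  R1: Z = R = 15.4 Ω
  R2: Z = R = 467 Ω
  C: Z = 1/(jωC) = -j/(ω·C) = 0 - j5.644e+04 Ω
Step 3 — Parallel branch: R2 || C = 1/(1/R2 + 1/C) = 467 - j3.864 Ω.
Step 4 — Series with R1: Z_total = R1 + (R2 || C) = 482.4 - j3.864 Ω = 482.4∠-0.5° Ω.
Step 5 — Power factor: PF = cos(φ) = Re(Z)/|Z| = 482.4/482.4 = 1.
Step 6 — Type: Im(Z) = -3.864 ⇒ leading (phase φ = -0.5°).

PF = 1 (leading, φ = -0.5°)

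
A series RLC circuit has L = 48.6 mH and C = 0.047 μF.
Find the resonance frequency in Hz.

Step 1 — Resonance condition Im(Z)=0 gives ω₀ = 1/√(LC).
Step 2 — ω₀ = 1/√(0.0486·4.7e-08) = 2.092e+04 rad/s.
Step 3 — f₀ = ω₀/(2π) = 3330 Hz.

f₀ = 3330 Hz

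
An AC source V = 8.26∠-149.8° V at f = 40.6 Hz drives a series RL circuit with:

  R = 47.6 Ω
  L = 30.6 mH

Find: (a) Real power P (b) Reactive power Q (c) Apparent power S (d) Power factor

Step 1 — Angular frequency: ω = 2π·f = 2π·40.6 = 255.1 rad/s.
Step 2 — Component impedances:
  R: Z = R = 47.6 Ω
  L: Z = jωL = j·255.1·0.0306 = 0 + j7.806 Ω
Step 3 — Series combination: Z_total = R + L = 47.6 + j7.806 Ω = 48.24∠9.3° Ω.
Step 4 — Source phasor: V = 8.26∠-149.8° V = -7.139 - j4.155 V.
Step 5 — Current: I = V / Z = -0.16 - j0.06105 A = 0.1712∠-159.1° A.
Step 6 — Complex power: S = V·I* = 1.396 + j0.2289 VA.
Step 7 — Real power: P = Re(S) = 1.396 W.
Step 8 — Reactive power: Q = Im(S) = 0.2289 VAR.
Step 9 — Apparent power: |S| = 1.414 VA.
Step 10 — Power factor: PF = P/|S| = 0.9868 (lagging).

(a) P = 1.396 W  (b) Q = 0.2289 VAR  (c) S = 1.414 VA  (d) PF = 0.9868 (lagging)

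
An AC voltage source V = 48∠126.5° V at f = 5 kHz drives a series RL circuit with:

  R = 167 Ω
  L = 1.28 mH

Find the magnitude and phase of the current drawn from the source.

Step 1 — Angular frequency: ω = 2π·f = 2π·5000 = 3.142e+04 rad/s.
Step 2 — Component impedances:
  R: Z = R = 167 Ω
  L: Z = jωL = j·3.142e+04·0.00128 = 0 + j40.21 Ω
Step 3 — Series combination: Z_total = R + L = 167 + j40.21 Ω = 171.8∠13.5° Ω.
Step 4 — Source phasor: V = 48∠126.5° V = -28.55 + j38.59 V.
Step 5 — Ohm's law: I = V / Z_total = (-28.55 + j38.59) / (167 + j40.21) = -0.109 + j0.2573 A.
Step 6 — Convert to polar: |I| = 0.2794 A, ∠I = 113.0°.

I = 0.2794∠113.0° A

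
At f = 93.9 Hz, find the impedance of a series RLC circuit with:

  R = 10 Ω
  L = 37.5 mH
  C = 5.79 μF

Step 1 — Angular frequency: ω = 2π·f = 2π·93.9 = 590 rad/s.
Step 2 — Component impedances:
  R: Z = R = 10 Ω
  L: Z = jωL = j·590·0.0375 = 0 + j22.12 Ω
  C: Z = 1/(jωC) = -j/(ω·C) = 0 - j292.7 Ω
Step 3 — Series combination: Z_total = R + L + C = 10 - j270.6 Ω = 270.8∠-87.9° Ω.

Z = 10 - j270.6 Ω = 270.8∠-87.9° Ω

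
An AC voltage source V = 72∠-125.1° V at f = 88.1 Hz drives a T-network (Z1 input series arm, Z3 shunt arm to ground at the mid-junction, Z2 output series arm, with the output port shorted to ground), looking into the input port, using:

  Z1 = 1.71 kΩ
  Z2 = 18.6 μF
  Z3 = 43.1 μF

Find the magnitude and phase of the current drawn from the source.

Step 1 — Angular frequency: ω = 2π·f = 2π·88.1 = 553.5 rad/s.
Step 2 — Component impedances:
  Z1: Z = R = 1710 Ω
  Z2: Z = 1/(jωC) = -j/(ω·C) = 0 - j97.13 Ω
  Z3: Z = 1/(jωC) = -j/(ω·C) = 0 - j41.91 Ω
Step 3 — With the output port shorted to ground, the output series arm Z2 runs from the junction to ground; the shunt arm Z3 also runs from the junction to ground. They appear in parallel: Z3 || Z2 = 0 - j29.28 Ω.
Step 4 — Series with input arm Z1: Z_in = Z1 + (Z3 || Z2) = 1710 - j29.28 Ω = 1710∠-1.0° Ω.
Step 5 — Source phasor: V = 72∠-125.1° V = -41.4 - j58.91 V.
Step 6 — Ohm's law: I = V / Z_total = (-41.4 - j58.91) / (1710 - j29.28) = -0.02361 - j0.03485 A.
Step 7 — Convert to polar: |I| = 0.0421 A, ∠I = -124.1°.

I = 0.0421∠-124.1° A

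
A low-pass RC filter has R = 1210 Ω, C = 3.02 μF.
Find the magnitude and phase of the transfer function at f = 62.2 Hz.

Step 1 — Angular frequency: ω = 2π·62.2 = 390.8 rad/s.
Step 2 — Transfer function: H(jω) = 1/(1 + jωRC).
Step 3 — Denominator: 1 + jωRC = 1 + j·390.8·1210·3.02e-06 = 1 + j1.428.
Step 4 — H = 0.329 - j0.4699.
Step 5 — Magnitude: |H| = 0.5736 (-4.8 dB); phase: φ = -55.0°.

|H| = 0.5736 (-4.8 dB), φ = -55.0°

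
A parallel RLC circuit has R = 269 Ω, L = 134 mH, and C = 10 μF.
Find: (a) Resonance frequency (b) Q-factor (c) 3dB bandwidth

Step 1 — Resonance: ω₀ = 1/√(LC) = 1/√(0.134·1e-05) = 863.9 rad/s.
Step 2 — f₀ = ω₀/(2π) = 137.5 Hz.
Step 3 — Parallel Q: Q = R/(ω₀L) = 269/(863.9·0.134) = 2.324.
Step 4 — Bandwidth: Δω = ω₀/Q = 371.7 rad/s; BW = Δω/(2π) = 59.17 Hz.

(a) f₀ = 137.5 Hz  (b) Q = 2.324  (c) BW = 59.17 Hz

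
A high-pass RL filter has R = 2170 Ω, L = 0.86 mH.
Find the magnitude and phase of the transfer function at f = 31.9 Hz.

Step 1 — Angular frequency: ω = 2π·31.9 = 200.4 rad/s.
Step 2 — Transfer function: H(jω) = jωL/(R + jωL).
Step 3 — Numerator jωL = j·0.1724; denominator R + jωL = 2170 + j0.1724.
Step 4 — H = 6.31e-09 + j7.943e-05.
Step 5 — Magnitude: |H| = 7.943e-05 (-82.0 dB); phase: φ = 90.0°.

|H| = 7.943e-05 (-82.0 dB), φ = 90.0°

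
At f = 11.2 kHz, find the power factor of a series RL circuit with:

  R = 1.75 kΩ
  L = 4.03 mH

Step 1 — Angular frequency: ω = 2π·f = 2π·1.12e+04 = 7.037e+04 rad/s.
Step 2 — Component impedances:
  R: Z = R = 1750 Ω
  L: Z = jωL = j·7.037e+04·0.00403 = 0 + j283.6 Ω
Step 3 — Series combination: Z_total = R + L = 1750 + j283.6 Ω = 1773∠9.2° Ω.
Step 4 — Power factor: PF = cos(φ) = Re(Z)/|Z| = 1750/1772.8 = 0.9871.
Step 5 — Type: Im(Z) = 283.6 ⇒ lagging (phase φ = 9.2°).

PF = 0.9871 (lagging, φ = 9.2°)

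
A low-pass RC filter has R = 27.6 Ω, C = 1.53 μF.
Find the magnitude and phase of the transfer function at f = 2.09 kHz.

Step 1 — Angular frequency: ω = 2π·2090 = 1.313e+04 rad/s.
Step 2 — Transfer function: H(jω) = 1/(1 + jωRC).
Step 3 — Denominator: 1 + jωRC = 1 + j·1.313e+04·27.6·1.53e-06 = 1 + j0.5545.
Step 4 — H = 0.7648 - j0.4241.
Step 5 — Magnitude: |H| = 0.8745 (-1.2 dB); phase: φ = -29.0°.

|H| = 0.8745 (-1.2 dB), φ = -29.0°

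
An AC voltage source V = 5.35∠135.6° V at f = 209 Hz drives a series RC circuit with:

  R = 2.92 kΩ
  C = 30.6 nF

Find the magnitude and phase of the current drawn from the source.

Step 1 — Angular frequency: ω = 2π·f = 2π·209 = 1313 rad/s.
Step 2 — Component impedances:
  R: Z = R = 2920 Ω
  C: Z = 1/(jωC) = -j/(ω·C) = 0 - j2.489e+04 Ω
Step 3 — Series combination: Z_total = R + C = 2920 - j2.489e+04 Ω = 2.506e+04∠-83.3° Ω.
Step 4 — Source phasor: V = 5.35∠135.6° V = -3.822 + j3.743 V.
Step 5 — Ohm's law: I = V / Z_total = (-3.822 + j3.743) / (2920 - j2.489e+04) = -0.0001661 - j0.0001341 A.
Step 6 — Convert to polar: |I| = 0.0002135 A, ∠I = -141.1°.

I = 0.0002135∠-141.1° A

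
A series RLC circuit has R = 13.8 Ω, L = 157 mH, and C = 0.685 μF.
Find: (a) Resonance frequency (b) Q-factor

Step 1 — Resonance condition Im(Z)=0 gives ω₀ = 1/√(LC).
Step 2 — ω₀ = 1/√(0.157·6.85e-07) = 3049 rad/s.
Step 3 — f₀ = ω₀/(2π) = 485.3 Hz.
Step 4 — Series Q: Q = ω₀L/R = 3049·0.157/13.8 = 34.69.

(a) f₀ = 485.3 Hz  (b) Q = 34.69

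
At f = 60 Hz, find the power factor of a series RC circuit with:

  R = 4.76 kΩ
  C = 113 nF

Step 1 — Angular frequency: ω = 2π·f = 2π·60 = 377 rad/s.
Step 2 — Component impedances:
  R: Z = R = 4760 Ω
  C: Z = 1/(jωC) = -j/(ω·C) = 0 - j2.347e+04 Ω
Step 3 — Series combination: Z_total = R + C = 4760 - j2.347e+04 Ω = 2.395e+04∠-78.5° Ω.
Step 4 — Power factor: PF = cos(φ) = Re(Z)/|Z| = 4760/2.395e+04 = 0.1987.
Step 5 — Type: Im(Z) = -2.347e+04 ⇒ leading (phase φ = -78.5°).

PF = 0.1987 (leading, φ = -78.5°)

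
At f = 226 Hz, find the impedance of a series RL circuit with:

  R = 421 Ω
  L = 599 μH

Step 1 — Angular frequency: ω = 2π·f = 2π·226 = 1420 rad/s.
Step 2 — Component impedances:
  R: Z = R = 421 Ω
  L: Z = jωL = j·1420·0.000599 = 0 + j0.8506 Ω
Step 3 — Series combination: Z_total = R + L = 421 + j0.8506 Ω = 421∠0.1° Ω.

Z = 421 + j0.8506 Ω = 421∠0.1° Ω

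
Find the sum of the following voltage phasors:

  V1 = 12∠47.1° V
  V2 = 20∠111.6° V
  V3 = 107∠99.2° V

Step 1 — Convert each phasor to rectangular form:
  V1 = 12·(cos(47.1°) + j·sin(47.1°)) = 8.169 + j8.791 V
  V2 = 20·(cos(111.6°) + j·sin(111.6°)) = -7.362 + j18.6 V
  V3 = 107·(cos(99.2°) + j·sin(99.2°)) = -17.11 + j105.6 V
Step 2 — Sum components: V_total = -16.3 + j133 V.
Step 3 — Convert to polar: |V_total| = 134 V, ∠V_total = 97.0°.

V_total = 134∠97.0° V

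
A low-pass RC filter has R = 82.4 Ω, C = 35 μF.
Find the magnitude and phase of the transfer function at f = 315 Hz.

Step 1 — Angular frequency: ω = 2π·315 = 1979 rad/s.
Step 2 — Transfer function: H(jω) = 1/(1 + jωRC).
Step 3 — Denominator: 1 + jωRC = 1 + j·1979·82.4·3.5e-05 = 1 + j5.708.
Step 4 — H = 0.02978 - j0.17.
Step 5 — Magnitude: |H| = 0.1726 (-15.3 dB); phase: φ = -80.1°.

|H| = 0.1726 (-15.3 dB), φ = -80.1°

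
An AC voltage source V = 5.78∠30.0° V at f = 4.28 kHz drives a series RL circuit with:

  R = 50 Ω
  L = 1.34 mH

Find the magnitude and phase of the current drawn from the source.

Step 1 — Angular frequency: ω = 2π·f = 2π·4280 = 2.689e+04 rad/s.
Step 2 — Component impedances:
  R: Z = R = 50 Ω
  L: Z = jωL = j·2.689e+04·0.00134 = 0 + j36.04 Ω
Step 3 — Series combination: Z_total = R + L = 50 + j36.04 Ω = 61.63∠35.8° Ω.
Step 4 — Source phasor: V = 5.78∠30.0° V = 5.006 + j2.89 V.
Step 5 — Ohm's law: I = V / Z_total = (5.006 + j2.89) / (50 + j36.04) = 0.09331 - j0.009446 A.
Step 6 — Convert to polar: |I| = 0.09378 A, ∠I = -5.8°.

I = 0.09378∠-5.8° A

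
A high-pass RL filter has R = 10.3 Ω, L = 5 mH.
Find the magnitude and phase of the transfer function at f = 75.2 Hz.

Step 1 — Angular frequency: ω = 2π·75.2 = 472.5 rad/s.
Step 2 — Transfer function: H(jω) = jωL/(R + jωL).
Step 3 — Numerator jωL = j·2.362; denominator R + jωL = 10.3 + j2.362.
Step 4 — H = 0.04998 + j0.2179.
Step 5 — Magnitude: |H| = 0.2236 (-13.0 dB); phase: φ = 77.1°.

|H| = 0.2236 (-13.0 dB), φ = 77.1°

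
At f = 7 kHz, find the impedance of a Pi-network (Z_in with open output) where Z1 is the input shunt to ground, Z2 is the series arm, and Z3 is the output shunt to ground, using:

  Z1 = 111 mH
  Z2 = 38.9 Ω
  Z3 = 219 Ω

Step 1 — Angular frequency: ω = 2π·f = 2π·7000 = 4.398e+04 rad/s.
Step 2 — Component impedances:
  Z1: Z = jωL = j·4.398e+04·0.111 = 0 + j4882 Ω
  Z2: Z = R = 38.9 Ω
  Z3: Z = R = 219 Ω
Step 3 — With open output, the series arm Z2 and the output shunt Z3 appear in series to ground: Z2 + Z3 = 257.9 Ω.
Step 4 — Parallel with input shunt Z1: Z_in = Z1 || (Z2 + Z3) = 257.2 + j13.59 Ω = 257.5∠3.0° Ω.

Z = 257.2 + j13.59 Ω = 257.5∠3.0° Ω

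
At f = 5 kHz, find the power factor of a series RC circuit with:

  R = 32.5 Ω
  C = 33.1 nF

Step 1 — Angular frequency: ω = 2π·f = 2π·5000 = 3.142e+04 rad/s.
Step 2 — Component impedances:
  R: Z = R = 32.5 Ω
  C: Z = 1/(jωC) = -j/(ω·C) = 0 - j961.7 Ω
Step 3 — Series combination: Z_total = R + C = 32.5 - j961.7 Ω = 962.2∠-88.1° Ω.
Step 4 — Power factor: PF = cos(φ) = Re(Z)/|Z| = 32.5/962.2 = 0.03378.
Step 5 — Type: Im(Z) = -961.7 ⇒ leading (phase φ = -88.1°).

PF = 0.03378 (leading, φ = -88.1°)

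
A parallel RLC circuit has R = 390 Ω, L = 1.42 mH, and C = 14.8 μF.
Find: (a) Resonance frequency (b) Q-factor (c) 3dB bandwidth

Step 1 — Resonance: ω₀ = 1/√(LC) = 1/√(0.00142·1.48e-05) = 6898 rad/s.
Step 2 — f₀ = ω₀/(2π) = 1098 Hz.
Step 3 — Parallel Q: Q = R/(ω₀L) = 390/(6898·0.00142) = 39.82.
Step 4 — Bandwidth: Δω = ω₀/Q = 173.3 rad/s; BW = Δω/(2π) = 27.57 Hz.

(a) f₀ = 1098 Hz  (b) Q = 39.82  (c) BW = 27.57 Hz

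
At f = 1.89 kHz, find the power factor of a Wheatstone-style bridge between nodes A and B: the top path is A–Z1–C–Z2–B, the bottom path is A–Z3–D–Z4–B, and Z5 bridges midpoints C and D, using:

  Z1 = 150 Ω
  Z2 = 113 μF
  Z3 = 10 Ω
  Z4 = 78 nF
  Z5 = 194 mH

Step 1 — Angular frequency: ω = 2π·f = 2π·1890 = 1.188e+04 rad/s.
Step 2 — Component impedances:
  Z1: Z = R = 150 Ω
  Z2: Z = 1/(jωC) = -j/(ω·C) = 0 - j0.7452 Ω
  Z3: Z = R = 10 Ω
  Z4: Z = 1/(jωC) = -j/(ω·C) = 0 - j1080 Ω
  Z5: Z = jωL = j·1.188e+04·0.194 = 0 + j2304 Ω
Step 3 — Bridge requires nodal analysis (the Z5 bridge couples midpoints C and D, so the two paths cannot be reduced to a simple series/parallel combination). Setting node B to ground and injecting 1 A at node A, the 3-node admittance system at A, C, D solves to V_A = Z_AB = 148.9 - j11.72 Ω = 149.4∠-4.5° Ω.
Step 4 — Power factor: PF = cos(φ) = Re(Z)/|Z| = 148.93/149.39 = 0.9969.
Step 5 — Type: Im(Z) = -11.72 ⇒ leading (phase φ = -4.5°).

PF = 0.9969 (leading, φ = -4.5°)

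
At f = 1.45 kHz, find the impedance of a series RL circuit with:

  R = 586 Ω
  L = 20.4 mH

Step 1 — Angular frequency: ω = 2π·f = 2π·1450 = 9111 rad/s.
Step 2 — Component impedances:
  R: Z = R = 586 Ω
  L: Z = jωL = j·9111·0.0204 = 0 + j185.9 Ω
Step 3 — Series combination: Z_total = R + L = 586 + j185.9 Ω = 614.8∠17.6° Ω.

Z = 586 + j185.9 Ω = 614.8∠17.6° Ω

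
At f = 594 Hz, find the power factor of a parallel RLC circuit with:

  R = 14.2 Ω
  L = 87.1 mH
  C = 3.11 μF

Step 1 — Angular frequency: ω = 2π·f = 2π·594 = 3732 rad/s.
Step 2 — Component impedances:
  R: Z = R = 14.2 Ω
  L: Z = jωL = j·3732·0.0871 = 0 + j325.1 Ω
  C: Z = 1/(jωC) = -j/(ω·C) = 0 - j86.15 Ω
Step 3 — Parallel combination: 1/Z_total = 1/R + 1/L + 1/C; Z_total = 13.99 - j1.695 Ω = 14.1∠-6.9° Ω.
Step 4 — Power factor: PF = cos(φ) = Re(Z)/|Z| = 13.9946/14.0969 = 0.9927.
Step 5 — Type: Im(Z) = -1.695 ⇒ leading (phase φ = -6.9°).

PF = 0.9927 (leading, φ = -6.9°)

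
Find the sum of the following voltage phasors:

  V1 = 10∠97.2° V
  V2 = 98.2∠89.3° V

Step 1 — Convert each phasor to rectangular form:
  V1 = 10·(cos(97.2°) + j·sin(97.2°)) = -1.253 + j9.921 V
  V2 = 98.2·(cos(89.3°) + j·sin(89.3°)) = 1.2 + j98.19 V
Step 2 — Sum components: V_total = -0.05362 + j108.1 V.
Step 3 — Convert to polar: |V_total| = 108.1 V, ∠V_total = 90.0°.

V_total = 108.1∠90.0° V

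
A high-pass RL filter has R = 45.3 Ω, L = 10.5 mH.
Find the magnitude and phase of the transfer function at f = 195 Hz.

Step 1 — Angular frequency: ω = 2π·195 = 1225 rad/s.
Step 2 — Transfer function: H(jω) = jωL/(R + jωL).
Step 3 — Numerator jωL = j·12.86; denominator R + jωL = 45.3 + j12.86.
Step 4 — H = 0.07463 + j0.2628.
Step 5 — Magnitude: |H| = 0.2732 (-11.3 dB); phase: φ = 74.1°.

|H| = 0.2732 (-11.3 dB), φ = 74.1°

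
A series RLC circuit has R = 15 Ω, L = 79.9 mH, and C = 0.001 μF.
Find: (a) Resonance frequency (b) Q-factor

Step 1 — Resonance condition Im(Z)=0 gives ω₀ = 1/√(LC).
Step 2 — ω₀ = 1/√(0.0799·1e-09) = 1.119e+05 rad/s.
Step 3 — f₀ = ω₀/(2π) = 1.781e+04 Hz.
Step 4 — Series Q: Q = ω₀L/R = 1.119e+05·0.0799/15 = 595.9.

(a) f₀ = 1.781e+04 Hz  (b) Q = 595.9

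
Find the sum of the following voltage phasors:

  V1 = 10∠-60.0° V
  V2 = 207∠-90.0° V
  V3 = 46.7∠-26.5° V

Step 1 — Convert each phasor to rectangular form:
  V1 = 10·(cos(-60.0°) + j·sin(-60.0°)) = 5 - j8.66 V
  V2 = 207·(cos(-90.0°) + j·sin(-90.0°)) = 0 - j207 V
  V3 = 46.7·(cos(-26.5°) + j·sin(-26.5°)) = 41.79 - j20.84 V
Step 2 — Sum components: V_total = 46.79 - j236.5 V.
Step 3 — Convert to polar: |V_total| = 241.1 V, ∠V_total = -78.8°.

V_total = 241.1∠-78.8° V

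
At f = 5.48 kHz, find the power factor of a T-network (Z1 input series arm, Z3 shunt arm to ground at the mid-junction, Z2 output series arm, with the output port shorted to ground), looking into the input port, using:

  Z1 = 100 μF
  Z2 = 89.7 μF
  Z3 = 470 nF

Step 1 — Angular frequency: ω = 2π·f = 2π·5480 = 3.443e+04 rad/s.
Step 2 — Component impedances:
  Z1: Z = 1/(jωC) = -j/(ω·C) = 0 - j0.2904 Ω
  Z2: Z = 1/(jωC) = -j/(ω·C) = 0 - j0.3238 Ω
  Z3: Z = 1/(jωC) = -j/(ω·C) = 0 - j61.79 Ω
Step 3 — With the output port shorted to ground, the output series arm Z2 runs from the junction to ground; the shunt arm Z3 also runs from the junction to ground. They appear in parallel: Z3 || Z2 = 0 - j0.3221 Ω.
Step 4 — Series with input arm Z1: Z_in = Z1 + (Z3 || Z2) = 0 - j0.6125 Ω = 0.6125∠-90.0° Ω.
Step 5 — Power factor: PF = cos(φ) = Re(Z)/|Z| = 0/0.6125 = 0.
Step 6 — Type: Im(Z) = -0.6125 ⇒ leading (phase φ = -90.0°).

PF = 0 (leading, φ = -90.0°)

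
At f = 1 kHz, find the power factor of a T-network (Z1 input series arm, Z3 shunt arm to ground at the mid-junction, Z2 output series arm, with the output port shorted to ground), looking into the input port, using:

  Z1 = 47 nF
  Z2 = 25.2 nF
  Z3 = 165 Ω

Step 1 — Angular frequency: ω = 2π·f = 2π·1000 = 6283 rad/s.
Step 2 — Component impedances:
  Z1: Z = 1/(jωC) = -j/(ω·C) = 0 - j3386 Ω
  Z2: Z = 1/(jωC) = -j/(ω·C) = 0 - j6316 Ω
  Z3: Z = R = 165 Ω
Step 3 — With the output port shorted to ground, the output series arm Z2 runs from the junction to ground; the shunt arm Z3 also runs from the junction to ground. They appear in parallel: Z3 || Z2 = 164.9 - j4.308 Ω.
Step 4 — Series with input arm Z1: Z_in = Z1 + (Z3 || Z2) = 164.9 - j3391 Ω = 3395∠-87.2° Ω.
Step 5 — Power factor: PF = cos(φ) = Re(Z)/|Z| = 164.9/3395 = 0.04857.
Step 6 — Type: Im(Z) = -3391 ⇒ leading (phase φ = -87.2°).

PF = 0.04857 (leading, φ = -87.2°)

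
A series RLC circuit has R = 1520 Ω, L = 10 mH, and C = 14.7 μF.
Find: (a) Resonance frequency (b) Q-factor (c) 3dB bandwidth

Step 1 — Resonance condition Im(Z)=0 gives ω₀ = 1/√(LC).
Step 2 — ω₀ = 1/√(0.01·1.47e-05) = 2608 rad/s.
Step 3 — f₀ = ω₀/(2π) = 415.1 Hz.
Step 4 — Series Q: Q = ω₀L/R = 2608·0.01/1520 = 0.01716.
Step 5 — 3dB bandwidth: Δω = ω₀/Q = 1.52e+05 rad/s; BW = Δω/(2π) = 2.419e+04 Hz.

(a) f₀ = 415.1 Hz  (b) Q = 0.01716  (c) BW = 2.419e+04 Hz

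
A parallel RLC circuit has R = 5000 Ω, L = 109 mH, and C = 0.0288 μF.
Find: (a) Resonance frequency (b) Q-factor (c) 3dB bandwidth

Step 1 — Resonance: ω₀ = 1/√(LC) = 1/√(0.109·2.88e-08) = 1.785e+04 rad/s.
Step 2 — f₀ = ω₀/(2π) = 2841 Hz.
Step 3 — Parallel Q: Q = R/(ω₀L) = 5000/(1.785e+04·0.109) = 2.57.
Step 4 — Bandwidth: Δω = ω₀/Q = 6944 rad/s; BW = Δω/(2π) = 1105 Hz.

(a) f₀ = 2841 Hz  (b) Q = 2.57  (c) BW = 1105 Hz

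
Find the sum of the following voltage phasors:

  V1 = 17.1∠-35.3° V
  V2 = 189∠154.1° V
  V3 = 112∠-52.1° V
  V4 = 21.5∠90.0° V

Step 1 — Convert each phasor to rectangular form:
  V1 = 17.1·(cos(-35.3°) + j·sin(-35.3°)) = 13.96 - j9.881 V
  V2 = 189·(cos(154.1°) + j·sin(154.1°)) = -170 + j82.56 V
  V3 = 112·(cos(-52.1°) + j·sin(-52.1°)) = 68.8 - j88.38 V
  V4 = 21.5·(cos(90.0°) + j·sin(90.0°)) = 0 + j21.5 V
Step 2 — Sum components: V_total = -87.26 + j5.797 V.
Step 3 — Convert to polar: |V_total| = 87.45 V, ∠V_total = 176.2°.

V_total = 87.45∠176.2° V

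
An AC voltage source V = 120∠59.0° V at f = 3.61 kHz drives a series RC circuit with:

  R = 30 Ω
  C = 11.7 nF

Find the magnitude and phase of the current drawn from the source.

Step 1 — Angular frequency: ω = 2π·f = 2π·3610 = 2.268e+04 rad/s.
Step 2 — Component impedances:
  R: Z = R = 30 Ω
  C: Z = 1/(jωC) = -j/(ω·C) = 0 - j3768 Ω
Step 3 — Series combination: Z_total = R + C = 30 - j3768 Ω = 3768∠-89.5° Ω.
Step 4 — Source phasor: V = 120∠59.0° V = 61.8 + j102.9 V.
Step 5 — Ohm's law: I = V / Z_total = (61.8 + j102.9) / (30 - j3768) = -0.02716 + j0.01662 A.
Step 6 — Convert to polar: |I| = 0.03184 A, ∠I = 148.5°.

I = 0.03184∠148.5° A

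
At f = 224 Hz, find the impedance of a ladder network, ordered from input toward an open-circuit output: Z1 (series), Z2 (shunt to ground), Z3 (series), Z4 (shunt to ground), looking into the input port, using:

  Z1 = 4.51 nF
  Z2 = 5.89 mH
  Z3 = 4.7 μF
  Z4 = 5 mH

Step 1 — Angular frequency: ω = 2π·f = 2π·224 = 1407 rad/s.
Step 2 — Component impedances:
  Z1: Z = 1/(jωC) = -j/(ω·C) = 0 - j1.575e+05 Ω
  Z2: Z = jωL = j·1407·0.00589 = 0 + j8.29 Ω
  Z3: Z = 1/(jωC) = -j/(ω·C) = 0 - j151.2 Ω
  Z4: Z = jωL = j·1407·0.005 = 0 + j7.037 Ω
Step 3 — Ladder network (open output): work backward from the far end, alternating series and parallel combinations. Z_in = 0 - j1.575e+05 Ω = 1.575e+05∠-90.0° Ω.

Z = 0 - j1.575e+05 Ω = 1.575e+05∠-90.0° Ω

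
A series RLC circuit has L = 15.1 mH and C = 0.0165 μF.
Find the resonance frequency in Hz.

Step 1 — Resonance condition Im(Z)=0 gives ω₀ = 1/√(LC).
Step 2 — ω₀ = 1/√(0.0151·1.65e-08) = 6.335e+04 rad/s.
Step 3 — f₀ = ω₀/(2π) = 1.008e+04 Hz.

f₀ = 1.008e+04 Hz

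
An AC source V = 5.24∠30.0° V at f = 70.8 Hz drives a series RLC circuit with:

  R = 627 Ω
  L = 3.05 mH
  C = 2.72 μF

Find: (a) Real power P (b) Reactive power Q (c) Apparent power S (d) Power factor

Step 1 — Angular frequency: ω = 2π·f = 2π·70.8 = 444.8 rad/s.
Step 2 — Component impedances:
  R: Z = R = 627 Ω
  L: Z = jωL = j·444.8·0.00305 = 0 + j1.357 Ω
  C: Z = 1/(jωC) = -j/(ω·C) = 0 - j826.5 Ω
Step 3 — Series combination: Z_total = R + L + C = 627 - j825.1 Ω = 1036∠-52.8° Ω.
Step 4 — Source phasor: V = 5.24∠30.0° V = 4.538 + j2.62 V.
Step 5 — Current: I = V / Z = 0.0006365 + j0.005016 A = 0.005056∠82.8° A.
Step 6 — Complex power: S = V·I* = 0.01603 - j0.0211 VA.
Step 7 — Real power: P = Re(S) = 0.01603 W.
Step 8 — Reactive power: Q = Im(S) = -0.0211 VAR.
Step 9 — Apparent power: |S| = 0.0265 VA.
Step 10 — Power factor: PF = P/|S| = 0.605 (leading).

(a) P = 0.01603 W  (b) Q = -0.0211 VAR  (c) S = 0.0265 VA  (d) PF = 0.605 (leading)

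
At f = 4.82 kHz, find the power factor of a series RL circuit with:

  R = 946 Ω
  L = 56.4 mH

Step 1 — Angular frequency: ω = 2π·f = 2π·4820 = 3.028e+04 rad/s.
Step 2 — Component impedances:
  R: Z = R = 946 Ω
  L: Z = jωL = j·3.028e+04·0.0564 = 0 + j1708 Ω
Step 3 — Series combination: Z_total = R + L = 946 + j1708 Ω = 1953∠61.0° Ω.
Step 4 — Power factor: PF = cos(φ) = Re(Z)/|Z| = 946/1952.5 = 0.4845.
Step 5 — Type: Im(Z) = 1708 ⇒ lagging (phase φ = 61.0°).

PF = 0.4845 (lagging, φ = 61.0°)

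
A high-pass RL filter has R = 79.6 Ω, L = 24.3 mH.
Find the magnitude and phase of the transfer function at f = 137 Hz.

Step 1 — Angular frequency: ω = 2π·137 = 860.8 rad/s.
Step 2 — Transfer function: H(jω) = jωL/(R + jωL).
Step 3 — Numerator jωL = j·20.92; denominator R + jωL = 79.6 + j20.92.
Step 4 — H = 0.06459 + j0.2458.
Step 5 — Magnitude: |H| = 0.2542 (-11.9 dB); phase: φ = 75.3°.

|H| = 0.2542 (-11.9 dB), φ = 75.3°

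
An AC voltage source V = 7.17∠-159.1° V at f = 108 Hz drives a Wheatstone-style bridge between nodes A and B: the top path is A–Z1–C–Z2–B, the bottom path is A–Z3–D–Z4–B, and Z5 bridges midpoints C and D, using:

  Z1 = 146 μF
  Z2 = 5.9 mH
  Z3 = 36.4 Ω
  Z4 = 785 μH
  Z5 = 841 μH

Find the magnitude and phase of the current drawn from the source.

Step 1 — Angular frequency: ω = 2π·f = 2π·108 = 678.6 rad/s.
Step 2 — Component impedances:
  Z1: Z = 1/(jωC) = -j/(ω·C) = 0 - j10.09 Ω
  Z2: Z = jωL = j·678.6·0.0059 = 0 + j4.004 Ω
  Z3: Z = R = 36.4 Ω
  Z4: Z = jωL = j·678.6·0.000785 = 0 + j0.5327 Ω
  Z5: Z = jωL = j·678.6·0.000841 = 0 + j0.5707 Ω
Step 3 — Bridge requires nodal analysis (the Z5 bridge couples midpoints C and D, so the two paths cannot be reduced to a simple series/parallel combination). Setting node B to ground and injecting 1 A at node A, the 3-node admittance system at A, C, D solves to V_A = Z_AB = 2.39 - j8.599 Ω = 8.925∠-74.5° Ω.
Step 4 — Source phasor: V = 7.17∠-159.1° V = -6.698 - j2.558 V.
Step 5 — Ohm's law: I = V / Z_total = (-6.698 - j2.558) / (2.39 - j8.599) = 0.07511 - j0.7998 A.
Step 6 — Convert to polar: |I| = 0.8034 A, ∠I = -84.6°.

I = 0.8034∠-84.6° A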